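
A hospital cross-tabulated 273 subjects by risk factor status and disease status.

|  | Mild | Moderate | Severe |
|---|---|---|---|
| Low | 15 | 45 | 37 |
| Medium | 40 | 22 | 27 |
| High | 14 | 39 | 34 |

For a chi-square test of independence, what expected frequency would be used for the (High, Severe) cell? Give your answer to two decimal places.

Row total (High) = 87; column total (Severe) = 98; grand total N = 273.
Expected count = (row total × column total) / N = 87 × 98 / 273 = 31.23.

31.23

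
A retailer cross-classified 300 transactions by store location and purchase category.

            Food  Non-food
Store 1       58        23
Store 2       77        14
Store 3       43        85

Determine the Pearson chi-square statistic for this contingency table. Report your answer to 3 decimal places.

Row totals: 81, 91, 128. Column totals: 178, 122. Grand total N = 300.
Expected counts (row total × column total / N):
  Store 1, Food: 81×178/300 = 48.0600
  Store 1, Non-food: 81×122/300 = 32.9400
  Store 2, Food: 91×178/300 = 53.9933
  Store 2, Non-food: 91×122/300 = 37.0067
  Store 3, Food: 128×178/300 = 75.9467
  Store 3, Non-food: 128×122/300 = 52.0533
Contributions (O − E)²/E:
  (58 − 48.0600)²/48.0600 = 2.0558
  (23 − 32.9400)²/32.9400 = 2.9995
  (77 − 53.9933)²/53.9933 = 9.8032
  (14 − 37.0067)²/37.0067 = 14.3030
  (43 − 75.9467)²/75.9467 = 14.2927
  (85 − 52.0533)²/52.0533 = 20.8533
χ² = 2.0558 + 2.9995 + 9.8032 + 14.3030 + 14.2927 + 20.8533 = 64.308

64.308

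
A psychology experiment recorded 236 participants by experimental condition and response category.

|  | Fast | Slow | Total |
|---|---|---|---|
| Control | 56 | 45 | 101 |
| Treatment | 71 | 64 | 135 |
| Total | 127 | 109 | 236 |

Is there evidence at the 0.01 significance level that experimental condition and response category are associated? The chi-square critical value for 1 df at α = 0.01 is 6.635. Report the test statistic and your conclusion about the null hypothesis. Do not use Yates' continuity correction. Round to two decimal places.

Grand total N = 236.
Expected counts (row total × column total / N):
  Control, Fast: 101×127/236 = 54.352
  Control, Slow: 101×109/236 = 46.648
  Treatment, Fast: 135×127/236 = 72.648
  Treatment, Slow: 135×109/236 = 62.352
Contributions (O − E)²/E:
  (56 − 54.352)²/54.352 = 0.0500
  (45 − 46.648)²/46.648 = 0.0582
  (71 − 72.648)²/72.648 = 0.0374
  (64 − 62.352)²/62.352 = 0.0436
χ² = 0.0500 + 0.0582 + 0.0374 + 0.0436 = 0.19
df = (2−1)(2−1) = 1. Since 0.19 < 6.635, fail to reject the null hypothesis of independence at α = 0.01.

0.19; fail to reject H₀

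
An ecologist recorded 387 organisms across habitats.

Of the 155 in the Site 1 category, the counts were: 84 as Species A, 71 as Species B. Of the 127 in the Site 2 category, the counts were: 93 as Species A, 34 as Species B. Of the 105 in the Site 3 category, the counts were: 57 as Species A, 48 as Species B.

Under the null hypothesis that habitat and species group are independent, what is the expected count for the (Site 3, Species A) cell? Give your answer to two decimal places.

63.49

Row total (Site 3) = 105; column total (Species A) = 234; grand total N = 387.
Expected count = (row total × column total) / N = 105 × 234 / 387 = 63.49.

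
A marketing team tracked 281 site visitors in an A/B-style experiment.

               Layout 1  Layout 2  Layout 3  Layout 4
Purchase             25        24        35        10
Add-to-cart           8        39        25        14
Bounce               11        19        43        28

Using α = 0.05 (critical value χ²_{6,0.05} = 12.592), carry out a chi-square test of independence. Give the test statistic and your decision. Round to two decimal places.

Row totals: 94, 86, 101. Column totals: 44, 82, 103, 52. Grand total N = 281.
Expected counts (row total × column total / N):
  Purchase, Layout 1: 94×44/281 = 14.719
  Purchase, Layout 2: 94×82/281 = 27.431
  Purchase, Layout 3: 94×103/281 = 34.456
  Purchase, Layout 4: 94×52/281 = 17.395
  Add-to-cart, Layout 1: 86×44/281 = 13.466
  Add-to-cart, Layout 2: 86×82/281 = 25.096
  Add-to-cart, Layout 3: 86×103/281 = 31.523
  Add-to-cart, Layout 4: 86×52/281 = 15.915
  Bounce, Layout 1: 101×44/281 = 15.815
  Bounce, Layout 2: 101×82/281 = 29.473
  Bounce, Layout 3: 101×103/281 = 37.021
  Bounce, Layout 4: 101×52/281 = 18.690
Contributions (O − E)²/E:
  (25 − 14.719)²/14.719 = 7.1811
  (24 − 27.431)²/27.431 = 0.4291
  (35 − 34.456)²/34.456 = 0.0086
  (10 − 17.395)²/17.395 = 3.1438
  (8 − 13.466)²/13.466 = 2.2187
  (39 − 25.096)²/25.096 = 7.7033
  (25 − 31.523)²/31.523 = 1.3498
  (14 − 15.915)²/15.915 = 0.2304
  (11 − 15.815)²/15.815 = 1.4660
  (19 − 29.473)²/29.473 = 3.7215
  (43 − 37.021)²/37.021 = 0.9656
  (28 − 18.690)²/18.690 = 4.6376
χ² = 7.1811 + 0.4291 + 0.0086 + 3.1438 + 2.2187 + 7.7033 + 1.3498 + 0.2304 + 1.4660 + 3.7215 + 0.9656 + 4.6376 = 33.06
df = (3−1)(4−1) = 6. Since 33.06 > 12.592, reject the null hypothesis of independence at α = 0.05.

33.06; reject H₀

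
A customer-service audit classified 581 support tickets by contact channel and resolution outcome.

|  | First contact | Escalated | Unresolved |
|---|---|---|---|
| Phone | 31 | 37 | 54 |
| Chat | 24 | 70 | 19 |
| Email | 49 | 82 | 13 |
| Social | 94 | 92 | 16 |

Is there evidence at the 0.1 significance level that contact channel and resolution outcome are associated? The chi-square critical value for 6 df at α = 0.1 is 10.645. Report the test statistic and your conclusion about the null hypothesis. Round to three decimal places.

Row totals: 122, 113, 144, 202. Column totals: 198, 281, 102. Grand total N = 581.
Expected counts (row total × column total / N):
  Phone, First contact: 122×198/581 = 41.5766
  Phone, Escalated: 122×281/581 = 59.0052
  Phone, Unresolved: 122×102/581 = 21.4182
  Chat, First contact: 113×198/581 = 38.5095
  Chat, Escalated: 113×281/581 = 54.6523
  Chat, Unresolved: 113×102/581 = 19.8382
  Email, First contact: 144×198/581 = 49.0740
  Email, Escalated: 144×281/581 = 69.6454
  Email, Unresolved: 144×102/581 = 25.2806
  Social, First contact: 202×198/581 = 68.8399
  Social, Escalated: 202×281/581 = 97.6971
  Social, Unresolved: 202×102/581 = 35.4630
Contributions (O − E)²/E:
  (31 − 41.5766)²/41.5766 = 2.6906
  (37 − 59.0052)²/59.0052 = 8.2065
  (54 − 21.4182)²/21.4182 = 49.5641
  (24 − 38.5095)²/38.5095 = 5.4668
  (70 − 54.6523)²/54.6523 = 4.3100
  (19 − 19.8382)²/19.8382 = 0.0354
  (49 − 49.0740)²/49.0740 = 0.0001
  (82 − 69.6454)²/69.6454 = 2.1916
  (13 − 25.2806)²/25.2806 = 5.9656
  (94 − 68.8399)²/68.8399 = 9.1957
  (92 − 97.6971)²/97.6971 = 0.3322
  (16 − 35.4630)²/35.4630 = 10.6818
χ² = 2.6906 + 8.2065 + 49.5641 + 5.4668 + 4.3100 + 0.0354 + 0.0001 + 2.1916 + 5.9656 + 9.1957 + 0.3322 + 10.6818 = 98.640
df = (4−1)(3−1) = 6. Since 98.640 > 10.645, reject the null hypothesis of independence at α = 0.1.

98.640; reject H₀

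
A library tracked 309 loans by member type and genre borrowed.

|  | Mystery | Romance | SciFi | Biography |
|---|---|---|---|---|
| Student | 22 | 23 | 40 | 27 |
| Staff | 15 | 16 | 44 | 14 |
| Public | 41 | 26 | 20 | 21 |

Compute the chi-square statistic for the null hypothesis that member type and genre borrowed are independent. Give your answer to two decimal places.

Row totals: 112, 89, 108. Column totals: 78, 65, 104, 62. Grand total N = 309.
Expected counts (row total × column total / N):
  Student, Mystery: 112×78/309 = 28.2718
  Student, Romance: 112×65/309 = 23.5599
  Student, SciFi: 112×104/309 = 37.6958
  Student, Biography: 112×62/309 = 22.4725
  Staff, Mystery: 89×78/309 = 22.4660
  Staff, Romance: 89×65/309 = 18.7217
  Staff, SciFi: 89×104/309 = 29.9547
  Staff, Biography: 89×62/309 = 17.8576
  Public, Mystery: 108×78/309 = 27.2621
  Public, Romance: 108×65/309 = 22.7184
  Public, SciFi: 108×104/309 = 36.3495
  Public, Biography: 108×62/309 = 21.6699
Contributions (O − E)²/E:
  (22 − 28.2718)²/28.2718 = 1.3913
  (23 − 23.5599)²/23.5599 = 0.0133
  (40 − 37.6958)²/37.6958 = 0.1408
  (27 − 22.4725)²/22.4725 = 0.9121
  (15 − 22.4660)²/22.4660 = 2.4811
  (16 − 18.7217)²/18.7217 = 0.3957
  (44 − 29.9547)²/29.9547 = 6.5856
  (14 − 17.8576)²/17.8576 = 0.8333
  (41 − 27.2621)²/27.2621 = 6.9228
  (26 − 22.7184)²/22.7184 = 0.4740
  (20 − 36.3495)²/36.3495 = 7.3538
  (21 − 21.6699)²/21.6699 = 0.0207
χ² = 1.3913 + 0.0133 + 0.1408 + 0.9121 + 2.4811 + 0.3957 + 6.5856 + 0.8333 + 6.9228 + 0.4740 + 7.3538 + 0.0207 = 27.52

27.52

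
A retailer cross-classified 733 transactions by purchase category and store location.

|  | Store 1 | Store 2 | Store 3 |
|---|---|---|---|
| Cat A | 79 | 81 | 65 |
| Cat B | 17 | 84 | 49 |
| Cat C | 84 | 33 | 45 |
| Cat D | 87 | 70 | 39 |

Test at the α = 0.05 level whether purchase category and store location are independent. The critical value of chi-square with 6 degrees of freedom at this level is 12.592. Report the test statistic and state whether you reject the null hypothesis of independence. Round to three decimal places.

72.981; reject H₀

Row totals: 225, 150, 162, 196. Column totals: 267, 268, 198. Grand total N = 733.
Expected counts (row total × column total / N):
  Cat A, Store 1: 225×267/733 = 81.95771
  Cat A, Store 2: 225×268/733 = 82.26467
  Cat A, Store 3: 225×198/733 = 60.77763
  Cat B, Store 1: 150×267/733 = 54.63847
  Cat B, Store 2: 150×268/733 = 54.84311
  Cat B, Store 3: 150×198/733 = 40.51842
  Cat C, Store 1: 162×267/733 = 59.00955
  Cat C, Store 2: 162×268/733 = 59.23056
  Cat C, Store 3: 162×198/733 = 43.75989
  Cat D, Store 1: 196×267/733 = 71.39427
  Cat D, Store 2: 196×268/733 = 71.66166
  Cat D, Store 3: 196×198/733 = 52.94407
Contributions (O − E)²/E:
  (79 − 81.95771)²/81.95771 = 0.1067
  (81 − 82.26467)²/82.26467 = 0.0194
  (65 − 60.77763)²/60.77763 = 0.2933
  (17 − 54.63847)²/54.63847 = 25.9278
  (84 − 54.84311)²/54.84311 = 15.5010
  (49 − 40.51842)²/40.51842 = 1.7754
  (84 − 59.00955)²/59.00955 = 10.5834
  (33 − 59.23056)²/59.23056 = 11.6163
  (45 − 43.75989)²/43.75989 = 0.0351
  (87 − 71.39427)²/71.39427 = 3.4112
  (70 − 71.66166)²/71.66166 = 0.0385
  (39 − 52.94407)²/52.94407 = 3.6725
χ² = 0.1067 + 0.0194 + 0.2933 + 25.9278 + 15.5010 + 1.7754 + 10.5834 + 11.6163 + 0.0351 + 3.4112 + 0.0385 + 3.6725 = 72.981
df = (4−1)(3−1) = 6. Since 72.981 > 12.592, reject the null hypothesis of independence at α = 0.05.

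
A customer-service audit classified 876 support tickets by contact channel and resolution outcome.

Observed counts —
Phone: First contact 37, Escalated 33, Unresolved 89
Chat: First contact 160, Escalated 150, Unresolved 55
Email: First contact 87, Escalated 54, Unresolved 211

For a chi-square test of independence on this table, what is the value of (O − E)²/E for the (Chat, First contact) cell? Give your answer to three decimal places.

14.671

Row total (Chat) = 365; column total (First contact) = 284; N = 876.
Expected count E = 365 × 284 / 876 = 118.3333.
Contribution = (O − E)²/E = (160 − 118.3333)² / 118.3333 = 14.671.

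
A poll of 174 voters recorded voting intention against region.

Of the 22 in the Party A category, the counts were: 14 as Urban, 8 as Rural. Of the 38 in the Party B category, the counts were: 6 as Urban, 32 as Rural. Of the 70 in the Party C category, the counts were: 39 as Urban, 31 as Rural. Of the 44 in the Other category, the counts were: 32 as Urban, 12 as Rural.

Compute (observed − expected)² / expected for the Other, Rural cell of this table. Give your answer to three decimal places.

3.849

Row total (Other) = 44; column total (Rural) = 83; N = 174.
Expected count E = 44 × 83 / 174 = 20.9885.
Contribution = (O − E)²/E = (12 − 20.9885)² / 20.9885 = 3.849.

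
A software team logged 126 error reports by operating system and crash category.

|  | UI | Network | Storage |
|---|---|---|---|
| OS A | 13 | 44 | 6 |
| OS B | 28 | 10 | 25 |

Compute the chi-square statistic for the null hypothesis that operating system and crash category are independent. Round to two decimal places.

Row totals: 63, 63. Column totals: 41, 54, 31. Grand total N = 126.
Expected counts (row total × column total / N):
  OS A, UI: 63×41/126 = 20.500
  OS A, Network: 63×54/126 = 27.000
  OS A, Storage: 63×31/126 = 15.500
  OS B, UI: 63×41/126 = 20.500
  OS B, Network: 63×54/126 = 27.000
  OS B, Storage: 63×31/126 = 15.500
Contributions (O − E)²/E:
  (13 − 20.500)²/20.500 = 2.7439
  (44 − 27.000)²/27.000 = 10.7037
  (6 − 15.500)²/15.500 = 5.8226
  (28 − 20.500)²/20.500 = 2.7439
  (10 − 27.000)²/27.000 = 10.7037
  (25 − 15.500)²/15.500 = 5.8226
χ² = 2.7439 + 10.7037 + 5.8226 + 2.7439 + 10.7037 + 5.8226 = 38.54

38.54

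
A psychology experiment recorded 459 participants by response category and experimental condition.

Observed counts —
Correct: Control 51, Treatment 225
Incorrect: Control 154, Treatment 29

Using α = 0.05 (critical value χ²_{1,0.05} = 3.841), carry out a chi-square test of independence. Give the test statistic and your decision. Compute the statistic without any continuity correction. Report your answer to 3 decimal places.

Row totals: 276, 183. Column totals: 205, 254. Grand total N = 459.
Expected counts (row total × column total / N):
  Correct, Control: 276×205/459 = 123.2680
  Correct, Treatment: 276×254/459 = 152.7320
  Incorrect, Control: 183×205/459 = 81.7320
  Incorrect, Treatment: 183×254/459 = 101.2680
Contributions (O − E)²/E:
  (51 − 123.2680)²/123.2680 = 42.3684
  (225 − 152.7320)²/152.7320 = 34.1950
  (154 − 81.7320)²/81.7320 = 63.8999
  (29 − 101.2680)²/101.2680 = 51.5727
χ² = 42.3684 + 34.1950 + 63.8999 + 51.5727 = 192.036
df = (2−1)(2−1) = 1. Since 192.036 > 3.841, reject the null hypothesis of independence at α = 0.05.

192.036; reject H₀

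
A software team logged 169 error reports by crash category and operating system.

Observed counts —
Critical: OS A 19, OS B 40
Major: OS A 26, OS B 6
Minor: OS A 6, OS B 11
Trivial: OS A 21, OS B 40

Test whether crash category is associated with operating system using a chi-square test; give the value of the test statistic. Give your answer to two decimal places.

24.19

Row totals: 59, 32, 17, 61. Column totals: 72, 97. Grand total N = 169.
Expected counts (row total × column total / N):
  Critical, OS A: 59×72/169 = 25.1361
  Critical, OS B: 59×97/169 = 33.8639
  Major, OS A: 32×72/169 = 13.6331
  Major, OS B: 32×97/169 = 18.3669
  Minor, OS A: 17×72/169 = 7.2426
  Minor, OS B: 17×97/169 = 9.7574
  Trivial, OS A: 61×72/169 = 25.9882
  Trivial, OS B: 61×97/169 = 35.0118
Contributions (O − E)²/E:
  (19 − 25.1361)²/25.1361 = 1.4979
  (40 − 33.8639)²/33.8639 = 1.1119
  (26 − 13.6331)²/13.6331 = 11.2183
  (6 − 18.3669)²/18.3669 = 8.3269
  (6 − 7.2426)²/7.2426 = 0.2132
  (11 − 9.7574)²/9.7574 = 0.1582
  (21 − 25.9882)²/25.9882 = 0.9574
  (40 − 35.0118)²/35.0118 = 0.7107
χ² = 1.4979 + 1.1119 + 11.2183 + 8.3269 + 0.2132 + 0.1582 + 0.9574 + 0.7107 = 24.19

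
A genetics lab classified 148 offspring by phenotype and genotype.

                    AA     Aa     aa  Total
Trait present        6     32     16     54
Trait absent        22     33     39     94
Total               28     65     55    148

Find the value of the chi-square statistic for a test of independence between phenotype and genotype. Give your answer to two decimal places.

8.59

Grand total N = 148.
Expected counts (row total × column total / N):
  Trait present, AA: 54×28/148 = 10.216
  Trait present, Aa: 54×65/148 = 23.716
  Trait present, aa: 54×55/148 = 20.068
  Trait absent, AA: 94×28/148 = 17.784
  Trait absent, Aa: 94×65/148 = 41.284
  Trait absent, aa: 94×55/148 = 34.932
Contributions (O − E)²/E:
  (6 − 10.216)²/10.216 = 1.7399
  (32 − 23.716)²/23.716 = 2.8936
  (16 − 20.068)²/20.068 = 0.8246
  (22 − 17.784)²/17.784 = 0.9995
  (33 − 41.284)²/41.284 = 1.6623
  (39 − 34.932)²/34.932 = 0.4737
χ² = 1.7399 + 2.8936 + 0.8246 + 0.9995 + 1.6623 + 0.4737 = 8.59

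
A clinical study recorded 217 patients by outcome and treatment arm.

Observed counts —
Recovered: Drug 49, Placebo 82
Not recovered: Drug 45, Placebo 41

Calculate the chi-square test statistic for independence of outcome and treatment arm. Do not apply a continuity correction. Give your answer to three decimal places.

4.708

Row totals: 131, 86. Column totals: 94, 123. Grand total N = 217.
Expected counts (row total × column total / N):
  Recovered, Drug: 131×94/217 = 56.7465
  Recovered, Placebo: 131×123/217 = 74.2535
  Not recovered, Drug: 86×94/217 = 37.2535
  Not recovered, Placebo: 86×123/217 = 48.7465
Contributions (O − E)²/E:
  (49 − 56.7465)²/56.7465 = 1.0575
  (82 − 74.2535)²/74.2535 = 0.8082
  (45 − 37.2535)²/37.2535 = 1.6108
  (41 − 48.7465)²/48.7465 = 1.2310
χ² = 1.0575 + 0.8082 + 1.6108 + 1.2310 = 4.708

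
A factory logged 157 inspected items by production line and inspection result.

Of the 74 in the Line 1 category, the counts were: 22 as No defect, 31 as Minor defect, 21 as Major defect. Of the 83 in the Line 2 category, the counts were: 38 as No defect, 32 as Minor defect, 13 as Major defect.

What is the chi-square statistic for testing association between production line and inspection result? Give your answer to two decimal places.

Row totals: 74, 83. Column totals: 60, 63, 34. Grand total N = 157.
Expected counts (row total × column total / N):
  Line 1, No defect: 74×60/157 = 28.280
  Line 1, Minor defect: 74×63/157 = 29.694
  Line 1, Major defect: 74×34/157 = 16.025
  Line 2, No defect: 83×60/157 = 31.720
  Line 2, Minor defect: 83×63/157 = 33.306
  Line 2, Major defect: 83×34/157 = 17.975
Contributions (O − E)²/E:
  (22 − 28.280)²/28.280 = 1.3946
  (31 − 29.694)²/29.694 = 0.0574
  (21 − 16.025)²/16.025 = 1.5445
  (38 − 31.720)²/31.720 = 1.2433
  (32 − 33.306)²/33.306 = 0.0512
  (13 − 17.975)²/17.975 = 1.3769
χ² = 1.3946 + 0.0574 + 1.5445 + 1.2433 + 0.0512 + 1.3769 = 5.67

5.67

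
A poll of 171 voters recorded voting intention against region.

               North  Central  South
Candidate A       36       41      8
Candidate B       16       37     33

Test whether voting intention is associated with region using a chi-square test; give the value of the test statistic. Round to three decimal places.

23.136

Row totals: 85, 86. Column totals: 52, 78, 41. Grand total N = 171.
Expected counts (row total × column total / N):
  Candidate A, North: 85×52/171 = 25.8480
  Candidate A, Central: 85×78/171 = 38.7719
  Candidate A, South: 85×41/171 = 20.3801
  Candidate B, North: 86×52/171 = 26.1520
  Candidate B, Central: 86×78/171 = 39.2281
  Candidate B, South: 86×41/171 = 20.6199
Contributions (O − E)²/E:
  (36 − 25.8480)²/25.8480 = 3.9873
  (41 − 38.7719)²/38.7719 = 0.1280
  (8 − 20.3801)²/20.3801 = 7.5204
  (16 − 26.1520)²/26.1520 = 3.9409
  (37 − 39.2281)²/39.2281 = 0.1266
  (33 − 20.6199)²/20.6199 = 7.4330
χ² = 3.9873 + 0.1280 + 7.5204 + 3.9409 + 0.1266 + 7.4330 = 23.136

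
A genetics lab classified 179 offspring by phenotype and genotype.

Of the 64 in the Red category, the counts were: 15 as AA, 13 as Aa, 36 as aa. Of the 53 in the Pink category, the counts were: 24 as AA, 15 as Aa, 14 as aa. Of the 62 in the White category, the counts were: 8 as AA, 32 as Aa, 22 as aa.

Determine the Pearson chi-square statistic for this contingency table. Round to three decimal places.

Row totals: 64, 53, 62. Column totals: 47, 60, 72. Grand total N = 179.
Expected counts (row total × column total / N):
  Red, AA: 64×47/179 = 16.8045
  Red, Aa: 64×60/179 = 21.4525
  Red, aa: 64×72/179 = 25.7430
  Pink, AA: 53×47/179 = 13.9162
  Pink, Aa: 53×60/179 = 17.7654
  Pink, aa: 53×72/179 = 21.3184
  White, AA: 62×47/179 = 16.2793
  White, Aa: 62×60/179 = 20.7821
  White, aa: 62×72/179 = 24.9385
Contributions (O − E)²/E:
  (15 − 16.8045)²/16.8045 = 0.1938
  (13 − 21.4525)²/21.4525 = 3.3304
  (36 − 25.7430)²/25.7430 = 4.0868
  (24 − 13.9162)²/13.9162 = 7.3068
  (15 − 17.7654)²/17.7654 = 0.4305
  (14 − 21.3184)²/21.3184 = 2.5123
  (8 − 16.2793)²/16.2793 = 4.2107
  (32 − 20.7821)²/20.7821 = 6.0553
  (22 − 24.9385)²/24.9385 = 0.3462
χ² = 0.1938 + 3.3304 + 4.0868 + 7.3068 + 0.4305 + 2.5123 + 4.2107 + 6.0553 + 0.3462 = 28.473

28.473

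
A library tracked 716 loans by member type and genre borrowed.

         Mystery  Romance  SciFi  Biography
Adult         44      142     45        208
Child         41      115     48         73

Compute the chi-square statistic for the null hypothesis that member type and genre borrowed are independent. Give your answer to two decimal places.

Row totals: 439, 277. Column totals: 85, 257, 93, 281. Grand total N = 716.
Expected counts (row total × column total / N):
  Adult, Mystery: 439×85/716 = 52.116
  Adult, Romance: 439×257/716 = 157.574
  Adult, SciFi: 439×93/716 = 57.021
  Adult, Biography: 439×281/716 = 172.289
  Child, Mystery: 277×85/716 = 32.884
  Child, Romance: 277×257/716 = 99.426
  Child, SciFi: 277×93/716 = 35.979
  Child, Biography: 277×281/716 = 108.711
Contributions (O − E)²/E:
  (44 − 52.116)²/52.116 = 1.2639
  (142 − 157.574)²/157.574 = 1.5393
  (45 − 57.021)²/57.021 = 2.5342
  (208 − 172.289)²/172.289 = 7.4020
  (41 − 32.884)²/32.884 = 2.0031
  (115 − 99.426)²/99.426 = 2.4395
  (48 − 35.979)²/35.979 = 4.0164
  (73 − 108.711)²/108.711 = 11.7309
χ² = 1.2639 + 1.5393 + 2.5342 + 7.4020 + 2.0031 + 2.4395 + 4.0164 + 11.7309 = 32.93

32.93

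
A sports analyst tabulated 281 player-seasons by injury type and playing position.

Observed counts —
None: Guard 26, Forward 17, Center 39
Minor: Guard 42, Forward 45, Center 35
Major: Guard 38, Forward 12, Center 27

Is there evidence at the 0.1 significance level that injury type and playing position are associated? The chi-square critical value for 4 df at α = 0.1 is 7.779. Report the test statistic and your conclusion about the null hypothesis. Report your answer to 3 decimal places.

Row totals: 82, 122, 77. Column totals: 106, 74, 101. Grand total N = 281.
Expected counts (row total × column total / N):
  None, Guard: 82×106/281 = 30.93238
  None, Forward: 82×74/281 = 21.59431
  None, Center: 82×101/281 = 29.47331
  Minor, Guard: 122×106/281 = 46.02135
  Minor, Forward: 122×74/281 = 32.12811
  Minor, Center: 122×101/281 = 43.85053
  Major, Guard: 77×106/281 = 29.04626
  Major, Forward: 77×74/281 = 20.27758
  Major, Center: 77×101/281 = 27.67616
Contributions (O − E)²/E:
  (26 − 30.93238)²/30.93238 = 0.7865
  (17 − 21.59431)²/21.59431 = 0.9775
  (39 − 29.47331)²/29.47331 = 3.0793
  (42 − 46.02135)²/46.02135 = 0.3514
  (45 − 32.12811)²/32.12811 = 5.1570
  (35 − 43.85053)²/43.85053 = 1.7863
  (38 − 29.04626)²/29.04626 = 2.7601
  (12 − 20.27758)²/20.27758 = 3.3790
  (27 − 27.67616)²/27.67616 = 0.0165
χ² = 0.7865 + 0.9775 + 3.0793 + 0.3514 + 5.1570 + 1.7863 + 2.7601 + 3.3790 + 0.0165 = 18.294
df = (3−1)(3−1) = 4. Since 18.294 > 7.779, reject the null hypothesis of independence at α = 0.1.

18.294; reject H₀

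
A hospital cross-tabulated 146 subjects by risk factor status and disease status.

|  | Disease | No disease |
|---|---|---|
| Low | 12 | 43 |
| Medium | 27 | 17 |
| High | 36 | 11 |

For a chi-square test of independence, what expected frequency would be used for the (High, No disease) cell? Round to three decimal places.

22.856

Row total (High) = 47; column total (No disease) = 71; grand total N = 146.
Expected count = (row total × column total) / N = 47 × 71 / 146 = 22.856.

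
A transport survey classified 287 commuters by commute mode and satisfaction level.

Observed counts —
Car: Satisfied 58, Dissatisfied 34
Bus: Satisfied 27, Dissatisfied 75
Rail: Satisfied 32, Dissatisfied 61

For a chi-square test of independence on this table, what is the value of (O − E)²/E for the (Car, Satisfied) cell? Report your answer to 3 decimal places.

Row total (Car) = 92; column total (Satisfied) = 117; N = 287.
Expected count E = 92 × 117 / 287 = 37.5052.
Contribution = (O − E)²/E = (58 − 37.5052)² / 37.5052 = 11.199.

11.199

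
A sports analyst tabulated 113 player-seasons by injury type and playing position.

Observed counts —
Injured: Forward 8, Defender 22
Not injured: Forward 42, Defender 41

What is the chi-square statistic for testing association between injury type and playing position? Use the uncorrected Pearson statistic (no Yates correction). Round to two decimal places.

5.12

Row totals: 30, 83. Column totals: 50, 63. Grand total N = 113.
Expected counts (row total × column total / N):
  Injured, Forward: 30×50/113 = 13.274
  Injured, Defender: 30×63/113 = 16.726
  Not injured, Forward: 83×50/113 = 36.726
  Not injured, Defender: 83×63/113 = 46.274
Contributions (O − E)²/E:
  (8 − 13.274)²/13.274 = 2.0955
  (22 − 16.726)²/16.726 = 1.6630
  (42 − 36.726)²/36.726 = 0.7574
  (41 − 46.274)²/46.274 = 0.6011
χ² = 2.0955 + 1.6630 + 0.7574 + 0.6011 = 5.12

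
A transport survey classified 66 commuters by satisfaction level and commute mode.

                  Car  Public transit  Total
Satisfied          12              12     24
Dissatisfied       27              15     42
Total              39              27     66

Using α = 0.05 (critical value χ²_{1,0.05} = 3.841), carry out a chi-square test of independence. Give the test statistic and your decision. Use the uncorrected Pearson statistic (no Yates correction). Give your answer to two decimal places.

1.29; fail to reject H₀

Grand total N = 66.
Expected counts (row total × column total / N):
  Satisfied, Car: 24×39/66 = 14.182
  Satisfied, Public transit: 24×27/66 = 9.818
  Dissatisfied, Car: 42×39/66 = 24.818
  Dissatisfied, Public transit: 42×27/66 = 17.182
Contributions (O − E)²/E:
  (12 − 14.182)²/14.182 = 0.3357
  (12 − 9.818)²/9.818 = 0.4849
  (27 − 24.818)²/24.818 = 0.1918
  (15 − 17.182)²/17.182 = 0.2771
χ² = 0.3357 + 0.4849 + 0.1918 + 0.2771 = 1.29
df = (2−1)(2−1) = 1. Since 1.29 < 3.841, fail to reject the null hypothesis of independence at α = 0.05.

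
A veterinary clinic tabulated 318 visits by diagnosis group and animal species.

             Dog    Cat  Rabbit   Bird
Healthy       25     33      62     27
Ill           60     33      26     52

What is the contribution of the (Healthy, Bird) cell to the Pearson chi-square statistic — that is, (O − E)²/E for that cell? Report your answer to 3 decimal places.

Row total (Healthy) = 147; column total (Bird) = 79; N = 318.
Expected count E = 147 × 79 / 318 = 36.5189.
Contribution = (O − E)²/E = (27 − 36.5189)² / 36.5189 = 2.481.

2.481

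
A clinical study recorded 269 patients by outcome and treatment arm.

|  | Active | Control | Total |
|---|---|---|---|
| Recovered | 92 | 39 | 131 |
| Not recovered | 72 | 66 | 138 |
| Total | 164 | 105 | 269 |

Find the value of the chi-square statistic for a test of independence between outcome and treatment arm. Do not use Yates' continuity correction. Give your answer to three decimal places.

Grand total N = 269.
Expected counts (row total × column total / N):
  Recovered, Active: 131×164/269 = 79.8662
  Recovered, Control: 131×105/269 = 51.1338
  Not recovered, Active: 138×164/269 = 84.1338
  Not recovered, Control: 138×105/269 = 53.8662
Contributions (O − E)²/E:
  (92 − 79.8662)²/79.8662 = 1.8434
  (39 − 51.1338)²/51.1338 = 2.8793
  (72 − 84.1338)²/84.1338 = 1.7499
  (66 − 53.8662)²/53.8662 = 2.7332
χ² = 1.8434 + 2.8793 + 1.7499 + 2.7332 = 9.206

9.206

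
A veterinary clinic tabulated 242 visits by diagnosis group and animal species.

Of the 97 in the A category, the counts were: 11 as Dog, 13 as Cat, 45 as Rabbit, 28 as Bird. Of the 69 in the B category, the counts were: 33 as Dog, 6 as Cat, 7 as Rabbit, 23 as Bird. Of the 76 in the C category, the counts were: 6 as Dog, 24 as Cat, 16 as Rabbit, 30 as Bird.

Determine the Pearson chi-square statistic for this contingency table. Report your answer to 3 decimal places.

Row totals: 97, 69, 76. Column totals: 50, 43, 68, 81. Grand total N = 242.
Expected counts (row total × column total / N):
  A, Dog: 97×50/242 = 20.0413
  A, Cat: 97×43/242 = 17.2355
  A, Rabbit: 97×68/242 = 27.2562
  A, Bird: 97×81/242 = 32.4669
  B, Dog: 69×50/242 = 14.2562
  B, Cat: 69×43/242 = 12.2603
  B, Rabbit: 69×68/242 = 19.3884
  B, Bird: 69×81/242 = 23.0950
  C, Dog: 76×50/242 = 15.7025
  C, Cat: 76×43/242 = 13.5041
  C, Rabbit: 76×68/242 = 21.3554
  C, Bird: 76×81/242 = 25.4380
Contributions (O − E)²/E:
  (11 − 20.0413)²/20.0413 = 4.0788
  (13 − 17.2355)²/17.2355 = 1.0408
  (45 − 27.2562)²/27.2562 = 11.5512
  (28 − 32.4669)²/32.4669 = 0.6146
  (33 − 14.2562)²/14.2562 = 24.6440
  (6 − 12.2603)²/12.2603 = 3.1966
  (7 − 19.3884)²/19.3884 = 7.9157
  (23 − 23.0950)²/23.0950 = 0.0004
  (6 − 15.7025)²/15.7025 = 5.9951
  (24 − 13.5041)²/13.5041 = 8.1578
  (16 − 21.3554)²/21.3554 = 1.3430
  (30 − 25.4380)²/25.4380 = 0.8181
χ² = 4.0788 + 1.0408 + 11.5512 + 0.6146 + 24.6440 + 3.1966 + 7.9157 + 0.0004 + 5.9951 + 8.1578 + 1.3430 + 0.8181 = 69.356

69.356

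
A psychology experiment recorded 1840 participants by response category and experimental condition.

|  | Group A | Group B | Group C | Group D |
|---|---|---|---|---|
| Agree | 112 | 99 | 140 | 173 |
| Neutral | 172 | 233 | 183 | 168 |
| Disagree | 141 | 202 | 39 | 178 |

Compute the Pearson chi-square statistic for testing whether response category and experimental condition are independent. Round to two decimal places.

Row totals: 524, 756, 560. Column totals: 425, 534, 362, 519. Grand total N = 1840.
Expected counts (row total × column total / N):
  Agree, Group A: 524×425/1840 = 121.033
  Agree, Group B: 524×534/1840 = 152.074
  Agree, Group C: 524×362/1840 = 103.091
  Agree, Group D: 524×519/1840 = 147.802
  Neutral, Group A: 756×425/1840 = 174.620
  Neutral, Group B: 756×534/1840 = 219.404
  Neutral, Group C: 756×362/1840 = 148.735
  Neutral, Group D: 756×519/1840 = 213.241
  Disagree, Group A: 560×425/1840 = 129.348
  Disagree, Group B: 560×534/1840 = 162.522
  Disagree, Group C: 560×362/1840 = 110.174
  Disagree, Group D: 560×519/1840 = 157.957
Contributions (O − E)²/E:
  (112 − 121.033)²/121.033 = 0.6742
  (99 − 152.074)²/152.074 = 18.5229
  (140 − 103.091)²/103.091 = 13.2143
  (173 − 147.802)²/147.802 = 4.2959
  (172 − 174.620)²/174.620 = 0.0393
  (233 − 219.404)²/219.404 = 0.8425
  (183 − 148.735)²/148.735 = 7.8938
  (168 − 213.241)²/213.241 = 9.5983
  (141 − 129.348)²/129.348 = 1.0496
  (202 − 162.522)²/162.522 = 9.5895
  (39 − 110.174)²/110.174 = 45.9794
  (178 − 157.957)²/157.957 = 2.5432
χ² = 0.6742 + 18.5229 + 13.2143 + 4.2959 + 0.0393 + 0.8425 + 7.8938 + 9.5983 + 1.0496 + 9.5895 + 45.9794 + 2.5432 = 114.24

114.24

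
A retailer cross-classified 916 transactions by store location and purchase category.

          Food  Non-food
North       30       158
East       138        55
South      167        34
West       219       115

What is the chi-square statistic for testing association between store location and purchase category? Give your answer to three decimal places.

Row totals: 188, 193, 201, 334. Column totals: 554, 362. Grand total N = 916.
Expected counts (row total × column total / N):
  North, Food: 188×554/916 = 113.7031
  North, Non-food: 188×362/916 = 74.2969
  East, Food: 193×554/916 = 116.7271
  East, Non-food: 193×362/916 = 76.2729
  South, Food: 201×554/916 = 121.5655
  South, Non-food: 201×362/916 = 79.4345
  West, Food: 334×554/916 = 202.0044
  West, Non-food: 334×362/916 = 131.9956
Contributions (O − E)²/E:
  (30 − 113.7031)²/113.7031 = 61.6185
  (158 − 74.2969)²/74.2969 = 94.3002
  (138 − 116.7271)²/116.7271 = 3.8769
  (55 − 76.2729)²/76.2729 = 5.9331
  (167 − 121.5655)²/121.5655 = 16.9809
  (34 − 79.4345)²/79.4345 = 25.9874
  (219 − 202.0044)²/202.0044 = 1.4299
  (115 − 131.9956)²/131.9956 = 2.1883
χ² = 61.6185 + 94.3002 + 3.8769 + 5.9331 + 16.9809 + 25.9874 + 1.4299 + 2.1883 = 212.315

212.315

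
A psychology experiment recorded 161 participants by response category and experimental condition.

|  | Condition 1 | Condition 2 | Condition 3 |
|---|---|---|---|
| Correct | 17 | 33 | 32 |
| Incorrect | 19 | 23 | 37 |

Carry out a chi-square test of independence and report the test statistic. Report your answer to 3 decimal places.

2.204

Row totals: 82, 79. Column totals: 36, 56, 69. Grand total N = 161.
Expected counts (row total × column total / N):
  Correct, Condition 1: 82×36/161 = 18.3354
  Correct, Condition 2: 82×56/161 = 28.5217
  Correct, Condition 3: 82×69/161 = 35.1429
  Incorrect, Condition 1: 79×36/161 = 17.6646
  Incorrect, Condition 2: 79×56/161 = 27.4783
  Incorrect, Condition 3: 79×69/161 = 33.8571
Contributions (O − E)²/E:
  (17 − 18.3354)²/18.3354 = 0.0973
  (33 − 28.5217)²/28.5217 = 0.7032
  (32 − 35.1429)²/35.1429 = 0.2811
  (19 − 17.6646)²/17.6646 = 0.1010
  (23 − 27.4783)²/27.4783 = 0.7299
  (37 − 33.8571)²/33.8571 = 0.2918
χ² = 0.0973 + 0.7032 + 0.2811 + 0.1010 + 0.7299 + 0.2918 = 2.204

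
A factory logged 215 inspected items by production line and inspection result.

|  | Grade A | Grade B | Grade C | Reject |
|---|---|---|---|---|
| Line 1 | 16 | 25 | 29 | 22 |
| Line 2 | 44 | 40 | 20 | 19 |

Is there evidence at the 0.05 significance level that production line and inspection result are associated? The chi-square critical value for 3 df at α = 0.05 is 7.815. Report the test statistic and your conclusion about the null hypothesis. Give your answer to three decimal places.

14.227; reject H₀

Row totals: 92, 123. Column totals: 60, 65, 49, 41. Grand total N = 215.
Expected counts (row total × column total / N):
  Line 1, Grade A: 92×60/215 = 25.6744
  Line 1, Grade B: 92×65/215 = 27.8140
  Line 1, Grade C: 92×49/215 = 20.9674
  Line 1, Reject: 92×41/215 = 17.5442
  Line 2, Grade A: 123×60/215 = 34.3256
  Line 2, Grade B: 123×65/215 = 37.1860
  Line 2, Grade C: 123×49/215 = 28.0326
  Line 2, Reject: 123×41/215 = 23.4558
Contributions (O − E)²/E:
  (16 − 25.6744)²/25.6744 = 3.6454
  (25 − 27.8140)²/27.8140 = 0.2847
  (29 − 20.9674)²/20.9674 = 3.0773
  (22 − 17.5442)²/17.5442 = 1.1317
  (44 − 34.3256)²/34.3256 = 2.7267
  (40 − 37.1860)²/37.1860 = 0.2129
  (20 − 28.0326)²/28.0326 = 2.3017
  (19 − 23.4558)²/23.4558 = 0.8464
χ² = 3.6454 + 0.2847 + 3.0773 + 1.1317 + 2.7267 + 0.2129 + 2.3017 + 0.8464 = 14.227
df = (2−1)(4−1) = 3. Since 14.227 > 7.815, reject the null hypothesis of independence at α = 0.05.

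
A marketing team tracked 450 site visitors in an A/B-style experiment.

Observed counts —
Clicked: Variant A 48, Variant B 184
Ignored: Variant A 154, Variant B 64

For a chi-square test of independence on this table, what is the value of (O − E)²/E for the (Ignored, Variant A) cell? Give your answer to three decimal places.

Row total (Ignored) = 218; column total (Variant A) = 202; N = 450.
Expected count E = 218 × 202 / 450 = 97.8578.
Contribution = (O − E)²/E = (154 − 97.8578)² / 97.8578 = 32.209.

32.209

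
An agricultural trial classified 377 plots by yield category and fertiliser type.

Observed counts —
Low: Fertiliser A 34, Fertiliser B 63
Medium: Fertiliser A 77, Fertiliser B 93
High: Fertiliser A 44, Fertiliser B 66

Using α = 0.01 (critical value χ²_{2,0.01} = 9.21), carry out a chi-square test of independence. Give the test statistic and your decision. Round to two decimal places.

2.76; fail to reject H₀

Row totals: 97, 170, 110. Column totals: 155, 222. Grand total N = 377.
Expected counts (row total × column total / N):
  Low, Fertiliser A: 97×155/377 = 39.881
  Low, Fertiliser B: 97×222/377 = 57.119
  Medium, Fertiliser A: 170×155/377 = 69.894
  Medium, Fertiliser B: 170×222/377 = 100.106
  High, Fertiliser A: 110×155/377 = 45.225
  High, Fertiliser B: 110×222/377 = 64.775
Contributions (O − E)²/E:
  (34 − 39.881)²/39.881 = 0.8672
  (63 − 57.119)²/57.119 = 0.6055
  (77 − 69.894)²/69.894 = 0.7225
  (93 − 100.106)²/100.106 = 0.5044
  (44 − 45.225)²/45.225 = 0.0332
  (66 − 64.775)²/64.775 = 0.0232
χ² = 0.8672 + 0.6055 + 0.7225 + 0.5044 + 0.0332 + 0.0232 = 2.76
df = (3−1)(2−1) = 2. Since 2.76 < 9.21, fail to reject the null hypothesis of independence at α = 0.01.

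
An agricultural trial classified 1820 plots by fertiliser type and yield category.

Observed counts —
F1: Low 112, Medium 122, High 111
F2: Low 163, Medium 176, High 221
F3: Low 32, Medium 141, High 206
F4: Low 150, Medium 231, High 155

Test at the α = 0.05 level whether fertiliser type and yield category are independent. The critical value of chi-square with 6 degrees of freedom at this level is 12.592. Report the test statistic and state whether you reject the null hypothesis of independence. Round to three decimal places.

Row totals: 345, 560, 379, 536. Column totals: 457, 670, 693. Grand total N = 1820.
Expected counts (row total × column total / N):
  F1, Low: 345×457/1820 = 86.6291
  F1, Medium: 345×670/1820 = 127.0055
  F1, High: 345×693/1820 = 131.3654
  F2, Low: 560×457/1820 = 140.6154
  F2, Medium: 560×670/1820 = 206.1538
  F2, High: 560×693/1820 = 213.2308
  F3, Low: 379×457/1820 = 95.1665
  F3, Medium: 379×670/1820 = 139.5220
  F3, High: 379×693/1820 = 144.3115
  F4, Low: 536×457/1820 = 134.5890
  F4, Medium: 536×670/1820 = 197.3187
  F4, High: 536×693/1820 = 204.0923
Contributions (O − E)²/E:
  (112 − 86.6291)²/86.6291 = 7.4303
  (122 − 127.0055)²/127.0055 = 0.1973
  (111 − 131.3654)²/131.3654 = 3.1572
  (163 − 140.6154)²/140.6154 = 3.5634
  (176 − 206.1538)²/206.1538 = 4.4106
  (221 − 213.2308)²/213.2308 = 0.2831
  (32 − 95.1665)²/95.1665 = 41.9266
  (141 − 139.5220)²/139.5220 = 0.0157
  (206 − 144.3115)²/144.3115 = 26.3698
  (150 − 134.5890)²/134.5890 = 1.7646
  (231 − 197.3187)²/197.3187 = 5.7492
  (155 − 204.0923)²/204.0923 = 11.8086
χ² = 7.4303 + 0.1973 + 3.1572 + 3.5634 + 4.4106 + 0.2831 + 41.9266 + 0.0157 + 26.3698 + 1.7646 + 5.7492 + 11.8086 = 106.676
df = (4−1)(3−1) = 6. Since 106.676 > 12.592, reject the null hypothesis of independence at α = 0.05.

106.676; reject H₀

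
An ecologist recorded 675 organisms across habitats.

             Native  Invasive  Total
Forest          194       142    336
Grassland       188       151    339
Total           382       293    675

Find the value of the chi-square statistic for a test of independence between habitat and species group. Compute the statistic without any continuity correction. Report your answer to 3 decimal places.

0.357

Grand total N = 675.
Expected counts (row total × column total / N):
  Forest, Native: 336×382/675 = 190.1511
  Forest, Invasive: 336×293/675 = 145.8489
  Grassland, Native: 339×382/675 = 191.8489
  Grassland, Invasive: 339×293/675 = 147.1511
Contributions (O − E)²/E:
  (194 − 190.1511)²/190.1511 = 0.0779
  (142 − 145.8489)²/145.8489 = 0.1016
  (188 − 191.8489)²/191.8489 = 0.0772
  (151 − 147.1511)²/147.1511 = 0.1007
χ² = 0.0779 + 0.1016 + 0.0772 + 0.1007 = 0.357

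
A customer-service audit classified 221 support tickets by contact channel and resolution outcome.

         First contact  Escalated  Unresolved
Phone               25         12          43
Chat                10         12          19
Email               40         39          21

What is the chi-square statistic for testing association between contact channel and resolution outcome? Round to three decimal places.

25.072

Row totals: 80, 41, 100. Column totals: 75, 63, 83. Grand total N = 221.
Expected counts (row total × column total / N):
  Phone, First contact: 80×75/221 = 27.149321
  Phone, Escalated: 80×63/221 = 22.805430
  Phone, Unresolved: 80×83/221 = 30.045249
  Chat, First contact: 41×75/221 = 13.914027
  Chat, Escalated: 41×63/221 = 11.687783
  Chat, Unresolved: 41×83/221 = 15.398190
  Email, First contact: 100×75/221 = 33.936652
  Email, Escalated: 100×63/221 = 28.506787
  Email, Unresolved: 100×83/221 = 37.556561
Contributions (O − E)²/E:
  (25 − 27.149321)²/27.149321 = 0.1702
  (12 − 22.805430)²/22.805430 = 5.1197
  (43 − 30.045249)²/30.045249 = 5.5858
  (10 − 13.914027)²/13.914027 = 1.1010
  (12 − 11.687783)²/11.687783 = 0.0083
  (19 − 15.398190)²/15.398190 = 0.8425
  (40 − 33.936652)²/33.936652 = 1.0833
  (39 − 28.506787)²/28.506787 = 3.8625
  (21 − 37.556561)²/37.556561 = 7.2989
χ² = 0.1702 + 5.1197 + 5.5858 + 1.1010 + 0.0083 + 0.8425 + 1.0833 + 3.8625 + 7.2989 = 25.072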